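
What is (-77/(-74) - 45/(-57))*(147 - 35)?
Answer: 144088/703 ≈ 204.96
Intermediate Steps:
(-77/(-74) - 45/(-57))*(147 - 35) = (-77*(-1/74) - 45*(-1/57))*112 = (77/74 + 15/19)*112 = (2573/1406)*112 = 144088/703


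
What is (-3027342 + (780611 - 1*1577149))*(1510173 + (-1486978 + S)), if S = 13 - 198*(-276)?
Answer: -297712001280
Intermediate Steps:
S = 54661 (S = 13 + 54648 = 54661)
(-3027342 + (780611 - 1*1577149))*(1510173 + (-1486978 + S)) = (-3027342 + (780611 - 1*1577149))*(1510173 + (-1486978 + 54661)) = (-3027342 + (780611 - 1577149))*(1510173 - 1432317) = (-3027342 - 796538)*77856 = -3823880*77856 = -297712001280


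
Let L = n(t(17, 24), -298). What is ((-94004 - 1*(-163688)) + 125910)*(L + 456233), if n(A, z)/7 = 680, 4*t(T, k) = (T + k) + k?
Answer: 90167464842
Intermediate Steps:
t(T, k) = k/2 + T/4 (t(T, k) = ((T + k) + k)/4 = (T + 2*k)/4 = k/2 + T/4)
n(A, z) = 4760 (n(A, z) = 7*680 = 4760)
L = 4760
((-94004 - 1*(-163688)) + 125910)*(L + 456233) = ((-94004 - 1*(-163688)) + 125910)*(4760 + 456233) = ((-94004 + 163688) + 125910)*460993 = (69684 + 125910)*460993 = 195594*460993 = 90167464842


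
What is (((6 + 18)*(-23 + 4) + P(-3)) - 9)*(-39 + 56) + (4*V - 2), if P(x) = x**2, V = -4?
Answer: -7770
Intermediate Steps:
(((6 + 18)*(-23 + 4) + P(-3)) - 9)*(-39 + 56) + (4*V - 2) = (((6 + 18)*(-23 + 4) + (-3)**2) - 9)*(-39 + 56) + (4*(-4) - 2) = ((24*(-19) + 9) - 9)*17 + (-16 - 2) = ((-456 + 9) - 9)*17 - 18 = (-447 - 9)*17 - 18 = -456*17 - 18 = -7752 - 18 = -7770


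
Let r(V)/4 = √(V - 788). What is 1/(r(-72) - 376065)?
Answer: -75213/28284979597 - 8*I*√215/141424897985 ≈ -2.6591e-6 - 8.2944e-10*I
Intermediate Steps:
r(V) = 4*√(-788 + V) (r(V) = 4*√(V - 788) = 4*√(-788 + V))
1/(r(-72) - 376065) = 1/(4*√(-788 - 72) - 376065) = 1/(4*√(-860) - 376065) = 1/(4*(2*I*√215) - 376065) = 1/(8*I*√215 - 376065) = 1/(-376065 + 8*I*√215)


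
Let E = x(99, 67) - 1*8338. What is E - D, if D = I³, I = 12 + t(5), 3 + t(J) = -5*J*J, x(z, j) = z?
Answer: 1552657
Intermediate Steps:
t(J) = -3 - 5*J² (t(J) = -3 - 5*J*J = -3 - 5*J²)
I = -116 (I = 12 + (-3 - 5*5²) = 12 + (-3 - 5*25) = 12 + (-3 - 125) = 12 - 128 = -116)
E = -8239 (E = 99 - 1*8338 = 99 - 8338 = -8239)
D = -1560896 (D = (-116)³ = -1560896)
E - D = -8239 - 1*(-1560896) = -8239 + 1560896 = 1552657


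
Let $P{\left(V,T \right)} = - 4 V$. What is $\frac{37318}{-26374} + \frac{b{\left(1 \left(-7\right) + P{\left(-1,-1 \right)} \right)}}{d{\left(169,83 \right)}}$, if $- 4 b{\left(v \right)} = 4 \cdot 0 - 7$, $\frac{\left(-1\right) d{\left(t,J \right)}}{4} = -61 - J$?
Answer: $- \frac{42898027}{30382848} \approx -1.4119$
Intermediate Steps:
$d{\left(t,J \right)} = 244 + 4 J$ ($d{\left(t,J \right)} = - 4 \left(-61 - J\right) = 244 + 4 J$)
$b{\left(v \right)} = \frac{7}{4}$ ($b{\left(v \right)} = - \frac{4 \cdot 0 - 7}{4} = - \frac{0 - 7}{4} = \left(- \frac{1}{4}\right) \left(-7\right) = \frac{7}{4}$)
$\frac{37318}{-26374} + \frac{b{\left(1 \left(-7\right) + P{\left(-1,-1 \right)} \right)}}{d{\left(169,83 \right)}} = \frac{37318}{-26374} + \frac{7}{4 \left(244 + 4 \cdot 83\right)} = 37318 \left(- \frac{1}{26374}\right) + \frac{7}{4 \left(244 + 332\right)} = - \frac{18659}{13187} + \frac{7}{4 \cdot 576} = - \frac{18659}{13187} + \frac{7}{4} \cdot \frac{1}{576} = - \frac{18659}{13187} + \frac{7}{2304} = - \frac{42898027}{30382848}$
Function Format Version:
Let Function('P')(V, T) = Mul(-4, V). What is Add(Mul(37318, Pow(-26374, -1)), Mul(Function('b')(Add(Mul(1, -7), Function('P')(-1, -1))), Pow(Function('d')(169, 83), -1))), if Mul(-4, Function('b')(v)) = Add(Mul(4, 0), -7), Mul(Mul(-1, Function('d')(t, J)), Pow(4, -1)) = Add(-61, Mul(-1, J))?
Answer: Rational(-42898027, 30382848) ≈ -1.4119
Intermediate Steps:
Function('d')(t, J) = Add(244, Mul(4, J)) (Function('d')(t, J) = Mul(-4, Add(-61, Mul(-1, J))) = Add(244, Mul(4, J)))
Function('b')(v) = Rational(7, 4) (Function('b')(v) = Mul(Rational(-1, 4), Add(Mul(4, 0), -7)) = Mul(Rational(-1, 4), Add(0, -7)) = Mul(Rational(-1, 4), -7) = Rational(7, 4))
Add(Mul(37318, Pow(-26374, -1)), Mul(Function('b')(Add(Mul(1, -7), Function('P')(-1, -1))), Pow(Function('d')(169, 83), -1))) = Add(Mul(37318, Pow(-26374, -1)), Mul(Rational(7, 4), Pow(Add(244, Mul(4, 83)), -1))) = Add(Mul(37318, Rational(-1, 26374)), Mul(Rational(7, 4), Pow(Add(244, 332), -1))) = Add(Rational(-18659, 13187), Mul(Rational(7, 4), Pow(576, -1))) = Add(Rational(-18659, 13187), Mul(Rational(7, 4), Rational(1, 576))) = Add(Rational(-18659, 13187), Rational(7, 2304)) = Rational(-42898027, 30382848)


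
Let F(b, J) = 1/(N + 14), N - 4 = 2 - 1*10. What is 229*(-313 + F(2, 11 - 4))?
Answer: -716541/10 ≈ -71654.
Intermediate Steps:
N = -4 (N = 4 + (2 - 1*10) = 4 + (2 - 10) = 4 - 8 = -4)
F(b, J) = ⅒ (F(b, J) = 1/(-4 + 14) = 1/10 = ⅒)
229*(-313 + F(2, 11 - 4)) = 229*(-313 + ⅒) = 229*(-3129/10) = -716541/10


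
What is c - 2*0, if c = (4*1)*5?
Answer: 20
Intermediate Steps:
c = 20 (c = 4*5 = 20)
c - 2*0 = 20 - 2*0 = 20 + 0 = 20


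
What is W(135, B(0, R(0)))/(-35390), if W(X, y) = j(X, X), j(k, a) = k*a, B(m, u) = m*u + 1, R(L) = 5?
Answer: -3645/7078 ≈ -0.51498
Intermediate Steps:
B(m, u) = 1 + m*u
j(k, a) = a*k
W(X, y) = X**2 (W(X, y) = X*X = X**2)
W(135, B(0, R(0)))/(-35390) = 135**2/(-35390) = 18225*(-1/35390) = -3645/7078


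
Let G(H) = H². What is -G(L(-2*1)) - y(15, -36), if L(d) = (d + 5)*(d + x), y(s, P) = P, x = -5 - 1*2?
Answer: -693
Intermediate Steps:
x = -7 (x = -5 - 2 = -7)
L(d) = (-7 + d)*(5 + d) (L(d) = (d + 5)*(d - 7) = (5 + d)*(-7 + d) = (-7 + d)*(5 + d))
-G(L(-2*1)) - y(15, -36) = -(-35 + (-2*1)² - (-4))² - 1*(-36) = -(-35 + (-2)² - 2*(-2))² + 36 = -(-35 + 4 + 4)² + 36 = -1*(-27)² + 36 = -1*729 + 36 = -729 + 36 = -693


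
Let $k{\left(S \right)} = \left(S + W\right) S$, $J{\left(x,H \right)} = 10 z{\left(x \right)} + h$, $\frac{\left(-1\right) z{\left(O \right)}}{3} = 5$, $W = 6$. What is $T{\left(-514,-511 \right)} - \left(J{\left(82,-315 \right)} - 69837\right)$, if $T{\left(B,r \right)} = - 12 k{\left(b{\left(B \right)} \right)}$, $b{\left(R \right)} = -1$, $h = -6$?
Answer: $70053$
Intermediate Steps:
$z{\left(O \right)} = -15$ ($z{\left(O \right)} = \left(-3\right) 5 = -15$)
$J{\left(x,H \right)} = -156$ ($J{\left(x,H \right)} = 10 \left(-15\right) - 6 = -150 - 6 = -156$)
$k{\left(S \right)} = S \left(6 + S\right)$ ($k{\left(S \right)} = \left(S + 6\right) S = \left(6 + S\right) S = S \left(6 + S\right)$)
$T{\left(B,r \right)} = 60$ ($T{\left(B,r \right)} = - 12 \left(- (6 - 1)\right) = - 12 \left(\left(-1\right) 5\right) = \left(-12\right) \left(-5\right) = 60$)
$T{\left(-514,-511 \right)} - \left(J{\left(82,-315 \right)} - 69837\right) = 60 - \left(-156 - 69837\right) = 60 - -69993 = 60 + 69993 = 70053$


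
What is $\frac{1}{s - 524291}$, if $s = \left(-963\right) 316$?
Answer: $- \frac{1}{828599} \approx -1.2069 \cdot 10^{-6}$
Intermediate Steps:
$s = -304308$
$\frac{1}{s - 524291} = \frac{1}{-304308 - 524291} = \frac{1}{-828599} = - \frac{1}{828599}$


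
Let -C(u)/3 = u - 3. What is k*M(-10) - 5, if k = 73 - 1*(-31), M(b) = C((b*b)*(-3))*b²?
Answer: 9453595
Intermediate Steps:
C(u) = 9 - 3*u (C(u) = -3*(u - 3) = -3*(-3 + u) = 9 - 3*u)
M(b) = b²*(9 + 9*b²) (M(b) = (9 - 3*b*b*(-3))*b² = (9 - 3*b²*(-3))*b² = (9 - (-9)*b²)*b² = (9 + 9*b²)*b² = b²*(9 + 9*b²))
k = 104 (k = 73 + 31 = 104)
k*M(-10) - 5 = 104*(9*(-10)²*(1 + (-10)²)) - 5 = 104*(9*100*(1 + 100)) - 5 = 104*(9*100*101) - 5 = 104*90900 - 5 = 9453600 - 5 = 9453595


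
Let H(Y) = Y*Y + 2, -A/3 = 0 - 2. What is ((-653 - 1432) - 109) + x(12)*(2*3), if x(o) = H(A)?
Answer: -1966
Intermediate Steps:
A = 6 (A = -3*(0 - 2) = -3*(-2) = 6)
H(Y) = 2 + Y² (H(Y) = Y² + 2 = 2 + Y²)
x(o) = 38 (x(o) = 2 + 6² = 2 + 36 = 38)
((-653 - 1432) - 109) + x(12)*(2*3) = ((-653 - 1432) - 109) + 38*(2*3) = (-2085 - 109) + 38*6 = -2194 + 228 = -1966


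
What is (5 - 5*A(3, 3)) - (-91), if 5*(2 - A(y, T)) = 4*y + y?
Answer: 101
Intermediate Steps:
A(y, T) = 2 - y (A(y, T) = 2 - (4*y + y)/5 = 2 - y)
(5 - 5*A(3, 3)) - (-91) = (5 - 5*(2 - 1*3)) - (-91) = (5 - 5*(2 - 3)) - 13*(-7) = (5 - 5*(-1)) + 91 = (5 + 5) + 91 = 10 + 91 = 101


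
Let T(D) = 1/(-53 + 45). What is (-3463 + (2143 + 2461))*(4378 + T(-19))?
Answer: 39961243/8 ≈ 4.9952e+6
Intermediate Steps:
T(D) = -⅛ (T(D) = 1/(-8) = -⅛)
(-3463 + (2143 + 2461))*(4378 + T(-19)) = (-3463 + (2143 + 2461))*(4378 - ⅛) = (-3463 + 4604)*(35023/8) = 1141*(35023/8) = 39961243/8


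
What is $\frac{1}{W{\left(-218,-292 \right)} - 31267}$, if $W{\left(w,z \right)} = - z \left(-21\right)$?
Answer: $- \frac{1}{37399} \approx -2.6739 \cdot 10^{-5}$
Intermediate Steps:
$W{\left(w,z \right)} = 21 z$ ($W{\left(w,z \right)} = - \left(-21\right) z = 21 z$)
$\frac{1}{W{\left(-218,-292 \right)} - 31267} = \frac{1}{21 \left(-292\right) - 31267} = \frac{1}{-6132 - 31267} = \frac{1}{-37399} = - \frac{1}{37399}$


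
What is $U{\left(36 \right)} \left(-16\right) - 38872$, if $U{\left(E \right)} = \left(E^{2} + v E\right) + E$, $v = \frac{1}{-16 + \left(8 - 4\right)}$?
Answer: $-60136$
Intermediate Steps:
$v = - \frac{1}{12}$ ($v = \frac{1}{-16 + \left(8 - 4\right)} = \frac{1}{-16 + 4} = \frac{1}{-12} = - \frac{1}{12} \approx -0.083333$)
$U{\left(E \right)} = E^{2} + \frac{11 E}{12}$ ($U{\left(E \right)} = \left(E^{2} - \frac{E}{12}\right) + E = E^{2} + \frac{11 E}{12}$)
$U{\left(36 \right)} \left(-16\right) - 38872 = \frac{1}{12} \cdot 36 \left(11 + 12 \cdot 36\right) \left(-16\right) - 38872 = \frac{1}{12} \cdot 36 \left(11 + 432\right) \left(-16\right) - 38872 = \frac{1}{12} \cdot 36 \cdot 443 \left(-16\right) - 38872 = 1329 \left(-16\right) - 38872 = -21264 - 38872 = -60136$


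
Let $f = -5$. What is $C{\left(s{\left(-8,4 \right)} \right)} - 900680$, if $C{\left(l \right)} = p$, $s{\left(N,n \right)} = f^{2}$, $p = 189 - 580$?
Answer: $-901071$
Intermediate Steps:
$p = -391$
$s{\left(N,n \right)} = 25$ ($s{\left(N,n \right)} = \left(-5\right)^{2} = 25$)
$C{\left(l \right)} = -391$
$C{\left(s{\left(-8,4 \right)} \right)} - 900680 = -391 - 900680 = -901071$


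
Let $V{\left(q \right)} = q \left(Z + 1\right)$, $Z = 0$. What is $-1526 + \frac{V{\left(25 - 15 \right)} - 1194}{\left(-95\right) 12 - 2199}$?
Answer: $- \frac{5094130}{3339} \approx -1525.6$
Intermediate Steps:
$V{\left(q \right)} = q$ ($V{\left(q \right)} = q \left(0 + 1\right) = q 1 = q$)
$-1526 + \frac{V{\left(25 - 15 \right)} - 1194}{\left(-95\right) 12 - 2199} = -1526 + \frac{\left(25 - 15\right) - 1194}{\left(-95\right) 12 - 2199} = -1526 + \frac{\left(25 - 15\right) - 1194}{-1140 - 2199} = -1526 + \frac{10 - 1194}{-3339} = -1526 - - \frac{1184}{3339} = -1526 + \frac{1184}{3339} = - \frac{5094130}{3339}$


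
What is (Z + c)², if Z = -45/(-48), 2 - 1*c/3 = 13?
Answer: 263169/256 ≈ 1028.0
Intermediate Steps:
c = -33 (c = 6 - 3*13 = 6 - 39 = -33)
Z = 15/16 (Z = -45*(-1/48) = 15/16 ≈ 0.93750)
(Z + c)² = (15/16 - 33)² = (-513/16)² = 263169/256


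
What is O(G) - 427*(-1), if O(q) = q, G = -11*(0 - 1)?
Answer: 438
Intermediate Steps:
G = 11 (G = -11*(-1) = 11)
O(G) - 427*(-1) = 11 - 427*(-1) = 11 + 427 = 438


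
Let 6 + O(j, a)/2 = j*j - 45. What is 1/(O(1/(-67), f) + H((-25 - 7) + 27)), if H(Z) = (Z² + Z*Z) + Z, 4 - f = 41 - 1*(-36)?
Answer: -4489/255871 ≈ -0.017544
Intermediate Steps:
f = -73 (f = 4 - (41 - 1*(-36)) = 4 - (41 + 36) = 4 - 1*77 = 4 - 77 = -73)
O(j, a) = -102 + 2*j² (O(j, a) = -12 + 2*(j*j - 45) = -12 + 2*(j² - 45) = -12 + 2*(-45 + j²) = -12 + (-90 + 2*j²) = -102 + 2*j²)
H(Z) = Z + 2*Z² (H(Z) = (Z² + Z²) + Z = 2*Z² + Z = Z + 2*Z²)
1/(O(1/(-67), f) + H((-25 - 7) + 27)) = 1/((-102 + 2*(1/(-67))²) + ((-25 - 7) + 27)*(1 + 2*((-25 - 7) + 27))) = 1/((-102 + 2*(-1/67)²) + (-32 + 27)*(1 + 2*(-32 + 27))) = 1/((-102 + 2*(1/4489)) - 5*(1 + 2*(-5))) = 1/((-102 + 2/4489) - 5*(1 - 10)) = 1/(-457876/4489 - 5*(-9)) = 1/(-457876/4489 + 45) = 1/(-255871/4489) = -4489/255871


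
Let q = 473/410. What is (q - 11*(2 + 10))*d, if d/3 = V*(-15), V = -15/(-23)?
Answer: 7242345/1886 ≈ 3840.1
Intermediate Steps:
V = 15/23 (V = -15*(-1/23) = 15/23 ≈ 0.65217)
q = 473/410 (q = 473*(1/410) = 473/410 ≈ 1.1537)
d = -675/23 (d = 3*((15/23)*(-15)) = 3*(-225/23) = -675/23 ≈ -29.348)
(q - 11*(2 + 10))*d = (473/410 - 11*(2 + 10))*(-675/23) = (473/410 - 11*12)*(-675/23) = (473/410 - 132)*(-675/23) = -53647/410*(-675/23) = 7242345/1886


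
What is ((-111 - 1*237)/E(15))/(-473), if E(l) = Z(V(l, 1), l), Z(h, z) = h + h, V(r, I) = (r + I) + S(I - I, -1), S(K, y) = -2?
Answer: 87/3311 ≈ 0.026276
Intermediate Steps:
V(r, I) = -2 + I + r (V(r, I) = (r + I) - 2 = (I + r) - 2 = -2 + I + r)
Z(h, z) = 2*h
E(l) = -2 + 2*l (E(l) = 2*(-2 + 1 + l) = 2*(-1 + l) = -2 + 2*l)
((-111 - 1*237)/E(15))/(-473) = ((-111 - 1*237)/(-2 + 2*15))/(-473) = ((-111 - 237)/(-2 + 30))*(-1/473) = -348/28*(-1/473) = -348*1/28*(-1/473) = -87/7*(-1/473) = 87/3311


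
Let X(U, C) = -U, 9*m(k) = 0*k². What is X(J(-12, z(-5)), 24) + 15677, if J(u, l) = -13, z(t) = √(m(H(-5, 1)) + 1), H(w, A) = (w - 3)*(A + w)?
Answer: 15690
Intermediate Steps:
H(w, A) = (-3 + w)*(A + w)
m(k) = 0 (m(k) = (0*k²)/9 = (⅑)*0 = 0)
z(t) = 1 (z(t) = √(0 + 1) = √1 = 1)
X(J(-12, z(-5)), 24) + 15677 = -1*(-13) + 15677 = 13 + 15677 = 15690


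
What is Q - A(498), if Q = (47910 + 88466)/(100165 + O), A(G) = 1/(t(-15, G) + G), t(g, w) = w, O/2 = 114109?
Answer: 45167371/109023156 ≈ 0.41429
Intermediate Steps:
O = 228218 (O = 2*114109 = 228218)
A(G) = 1/(2*G) (A(G) = 1/(G + G) = 1/(2*G))
Q = 136376/328383 (Q = (47910 + 88466)/(100165 + 228218) = 136376/328383 ≈ 0.41530)
Q - A(498) = 136376/328383 - 1/(2*498) = 136376/328383 - 1*1/996 = 136376/328383 - 1/996 = 45167371/109023156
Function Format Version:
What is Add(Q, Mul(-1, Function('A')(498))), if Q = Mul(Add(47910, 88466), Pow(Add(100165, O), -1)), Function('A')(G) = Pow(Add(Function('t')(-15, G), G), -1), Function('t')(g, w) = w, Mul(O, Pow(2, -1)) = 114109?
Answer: Rational(45167371, 109023156) ≈ 0.41429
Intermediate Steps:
O = 228218 (O = Mul(2, 114109) = 228218)
Function('A')(G) = Mul(Rational(1, 2), Pow(G, -1)) (Function('A')(G) = Pow(Add(G, G), -1) = Pow(Mul(2, G), -1) = Mul(Rational(1, 2), Pow(G, -1)))
Q = Rational(136376, 328383) (Q = Mul(Add(47910, 88466), Pow(Add(100165, 228218), -1)) = Mul(136376, Pow(328383, -1)) = Mul(136376, Rational(1, 328383)) = Rational(136376, 328383) ≈ 0.41530)
Add(Q, Mul(-1, Function('A')(498))) = Add(Rational(136376, 328383), Mul(-1, Mul(Rational(1, 2), Pow(498, -1)))) = Add(Rational(136376, 328383), Mul(-1, Mul(Rational(1, 2), Rational(1, 498)))) = Add(Rational(136376, 328383), Mul(-1, Rational(1, 996))) = Add(Rational(136376, 328383), Rational(-1, 996)) = Rational(45167371, 109023156)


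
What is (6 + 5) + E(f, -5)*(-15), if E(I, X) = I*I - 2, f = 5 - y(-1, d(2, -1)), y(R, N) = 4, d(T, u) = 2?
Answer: 26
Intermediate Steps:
f = 1 (f = 5 - 1*4 = 5 - 4 = 1)
E(I, X) = -2 + I**2 (E(I, X) = I**2 - 2 = -2 + I**2)
(6 + 5) + E(f, -5)*(-15) = (6 + 5) + (-2 + 1**2)*(-15) = 11 + (-2 + 1)*(-15) = 11 - 1*(-15) = 11 + 15 = 26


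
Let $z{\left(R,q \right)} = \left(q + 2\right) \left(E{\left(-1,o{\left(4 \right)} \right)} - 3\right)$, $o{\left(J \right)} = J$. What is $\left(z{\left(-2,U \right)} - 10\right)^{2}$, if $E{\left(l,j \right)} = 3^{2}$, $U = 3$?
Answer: $400$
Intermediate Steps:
$E{\left(l,j \right)} = 9$
$z{\left(R,q \right)} = 12 + 6 q$ ($z{\left(R,q \right)} = \left(q + 2\right) \left(9 - 3\right) = \left(2 + q\right) 6 = 12 + 6 q$)
$\left(z{\left(-2,U \right)} - 10\right)^{2} = \left(\left(12 + 6 \cdot 3\right) - 10\right)^{2} = \left(\left(12 + 18\right) - 10\right)^{2} = \left(30 - 10\right)^{2} = 20^{2} = 400$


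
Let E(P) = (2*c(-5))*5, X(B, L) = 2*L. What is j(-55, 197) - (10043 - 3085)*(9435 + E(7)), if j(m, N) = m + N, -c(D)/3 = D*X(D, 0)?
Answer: -65648588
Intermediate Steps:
c(D) = 0 (c(D) = -3*D*2*0 = -3*D*0 = -3*0 = 0)
E(P) = 0 (E(P) = (2*0)*5 = 0*5 = 0)
j(m, N) = N + m
j(-55, 197) - (10043 - 3085)*(9435 + E(7)) = (197 - 55) - (10043 - 3085)*(9435 + 0) = 142 - 6958*9435 = 142 - 1*65648730 = 142 - 65648730 = -65648588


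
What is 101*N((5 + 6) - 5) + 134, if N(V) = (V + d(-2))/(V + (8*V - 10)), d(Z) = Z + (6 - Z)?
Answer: 1777/11 ≈ 161.55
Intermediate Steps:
d(Z) = 6
N(V) = (6 + V)/(-10 + 9*V) (N(V) = (V + 6)/(V + (8*V - 10)) = (6 + V)/(V + (-10 + 8*V)) = (6 + V)/(-10 + 9*V))
101*N((5 + 6) - 5) + 134 = 101*((6 + ((5 + 6) - 5))/(-10 + 9*((5 + 6) - 5))) + 134 = 101*((6 + (11 - 5))/(-10 + 9*(11 - 5))) + 134 = 101*((6 + 6)/(-10 + 9*6)) + 134 = 101*(12/(-10 + 54)) + 134 = 101*(12/44) + 134 = 101*((1/44)*12) + 134 = 101*(3/11) + 134 = 303/11 + 134 = 1777/11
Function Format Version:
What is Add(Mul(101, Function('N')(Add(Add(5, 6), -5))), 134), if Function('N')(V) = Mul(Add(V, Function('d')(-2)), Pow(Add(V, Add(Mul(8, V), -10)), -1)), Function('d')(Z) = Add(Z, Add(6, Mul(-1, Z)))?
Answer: Rational(1777, 11) ≈ 161.55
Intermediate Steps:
Function('d')(Z) = 6
Function('N')(V) = Mul(Pow(Add(-10, Mul(9, V)), -1), Add(6, V)) (Function('N')(V) = Mul(Add(V, 6), Pow(Add(V, Add(Mul(8, V), -10)), -1)) = Mul(Add(6, V), Pow(Add(V, Add(-10, Mul(8, V))), -1)) = Mul(Add(6, V), Pow(Add(-10, Mul(9, V)), -1)) = Mul(Pow(Add(-10, Mul(9, V)), -1), Add(6, V)))
Add(Mul(101, Function('N')(Add(Add(5, 6), -5))), 134) = Add(Mul(101, Mul(Pow(Add(-10, Mul(9, Add(Add(5, 6), -5))), -1), Add(6, Add(Add(5, 6), -5)))), 134) = Add(Mul(101, Mul(Pow(Add(-10, Mul(9, Add(11, -5))), -1), Add(6, Add(11, -5)))), 134) = Add(Mul(101, Mul(Pow(Add(-10, Mul(9, 6)), -1), Add(6, 6))), 134) = Add(Mul(101, Mul(Pow(Add(-10, 54), -1), 12)), 134) = Add(Mul(101, Mul(Pow(44, -1), 12)), 134) = Add(Mul(101, Mul(Rational(1, 44), 12)), 134) = Add(Mul(101, Rational(3, 11)), 134) = Add(Rational(303, 11), 134) = Rational(1777, 11)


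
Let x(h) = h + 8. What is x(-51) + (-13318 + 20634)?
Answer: 7273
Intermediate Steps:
x(h) = 8 + h
x(-51) + (-13318 + 20634) = (8 - 51) + (-13318 + 20634) = -43 + 7316 = 7273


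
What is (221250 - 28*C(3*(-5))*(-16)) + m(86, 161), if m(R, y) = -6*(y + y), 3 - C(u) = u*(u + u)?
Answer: 19062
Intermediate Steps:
C(u) = 3 - 2*u² (C(u) = 3 - u*(u + u) = 3 - u*2*u = 3 - 2*u²)
m(R, y) = -12*y
(221250 - 28*C(3*(-5))*(-16)) + m(86, 161) = (221250 - 28*(3 - 2*(3*(-5))²)*(-16)) - 12*161 = (221250 - 28*(3 - 2*(-15)²)*(-16)) - 1932 = (221250 - 28*(3 - 2*225)*(-16)) - 1932 = (221250 - 28*(3 - 450)*(-16)) - 1932 = (221250 - 28*(-447)*(-16)) - 1932 = (221250 + 12516*(-16)) - 1932 = (221250 - 200256) - 1932 = 20994 - 1932 = 19062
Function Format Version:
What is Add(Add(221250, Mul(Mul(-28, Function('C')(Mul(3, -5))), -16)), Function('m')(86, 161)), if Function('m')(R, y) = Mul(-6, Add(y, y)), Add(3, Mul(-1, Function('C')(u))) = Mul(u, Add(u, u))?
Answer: 19062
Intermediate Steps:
Function('C')(u) = Add(3, Mul(-2, Pow(u, 2))) (Function('C')(u) = Add(3, Mul(-1, Mul(u, Add(u, u)))) = Add(3, Mul(-1, Mul(u, Mul(2, u)))) = Add(3, Mul(-1, Mul(2, Pow(u, 2)))) = Add(3, Mul(-2, Pow(u, 2))))
Function('m')(R, y) = Mul(-12, y) (Function('m')(R, y) = Mul(-6, Mul(2, y)) = Mul(-12, y))
Add(Add(221250, Mul(Mul(-28, Function('C')(Mul(3, -5))), -16)), Function('m')(86, 161)) = Add(Add(221250, Mul(Mul(-28, Add(3, Mul(-2, Pow(Mul(3, -5), 2)))), -16)), Mul(-12, 161)) = Add(Add(221250, Mul(Mul(-28, Add(3, Mul(-2, Pow(-15, 2)))), -16)), -1932) = Add(Add(221250, Mul(Mul(-28, Add(3, Mul(-2, 225))), -16)), -1932) = Add(Add(221250, Mul(Mul(-28, Add(3, -450)), -16)), -1932) = Add(Add(221250, Mul(Mul(-28, -447), -16)), -1932) = Add(Add(221250, Mul(12516, -16)), -1932) = Add(Add(221250, -200256), -1932) = Add(20994, -1932) = 19062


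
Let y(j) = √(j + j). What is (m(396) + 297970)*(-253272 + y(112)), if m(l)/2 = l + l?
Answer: -75868640688 + 1198216*√14 ≈ -7.5864e+10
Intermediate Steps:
y(j) = √2*√j (y(j) = √(2*j) = √2*√j)
m(l) = 4*l (m(l) = 2*(l + l) = 2*(2*l) = 4*l)
(m(396) + 297970)*(-253272 + y(112)) = (4*396 + 297970)*(-253272 + √2*√112) = (1584 + 297970)*(-253272 + √2*(4*√7)) = 299554*(-253272 + 4*√14) = -75868640688 + 1198216*√14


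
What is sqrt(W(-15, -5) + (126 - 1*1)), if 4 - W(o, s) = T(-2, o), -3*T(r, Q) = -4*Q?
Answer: sqrt(149) ≈ 12.207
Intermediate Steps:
T(r, Q) = 4*Q/3 (T(r, Q) = -(-4)*Q/3 = 4*Q/3)
W(o, s) = 4 - 4*o/3
sqrt(W(-15, -5) + (126 - 1*1)) = sqrt((4 - 4/3*(-15)) + (126 - 1*1)) = sqrt((4 + 20) + (126 - 1)) = sqrt(24 + 125) = sqrt(149)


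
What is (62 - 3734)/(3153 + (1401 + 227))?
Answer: -3672/4781 ≈ -0.76804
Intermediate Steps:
(62 - 3734)/(3153 + (1401 + 227)) = -3672/(3153 + 1628) = -3672/4781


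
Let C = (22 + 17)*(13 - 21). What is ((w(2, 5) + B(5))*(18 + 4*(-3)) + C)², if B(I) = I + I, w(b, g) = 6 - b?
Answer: 51984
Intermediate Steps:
C = -312 (C = 39*(-8) = -312)
B(I) = 2*I
((w(2, 5) + B(5))*(18 + 4*(-3)) + C)² = (((6 - 1*2) + 2*5)*(18 + 4*(-3)) - 312)² = (((6 - 2) + 10)*(18 - 12) - 312)² = ((4 + 10)*6 - 312)² = (14*6 - 312)² = (84 - 312)² = (-228)² = 51984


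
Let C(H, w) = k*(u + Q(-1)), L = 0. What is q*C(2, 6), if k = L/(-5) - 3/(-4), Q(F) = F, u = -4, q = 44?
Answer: -165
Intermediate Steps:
k = ¾ (k = 0/(-5) - 3/(-4) = 0*(-⅕) - 3*(-¼) = 0 + ¾ = ¾ ≈ 0.75000)
C(H, w) = -15/4 (C(H, w) = 3*(-4 - 1)/4 = (¾)*(-5) = -15/4)
q*C(2, 6) = 44*(-15/4) = -165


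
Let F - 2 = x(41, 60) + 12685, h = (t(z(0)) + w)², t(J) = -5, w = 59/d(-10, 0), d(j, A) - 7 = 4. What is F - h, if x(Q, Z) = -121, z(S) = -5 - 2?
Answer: 1520470/121 ≈ 12566.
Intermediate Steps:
d(j, A) = 11 (d(j, A) = 7 + 4 = 11)
z(S) = -7
w = 59/11 ≈ 5.3636
h = 16/121 (h = (-5 + 59/11)² = (4/11)² = 16/121 ≈ 0.13223)
F = 12566 (F = 2 + (-121 + 12685) = 2 + 12564 = 12566)
F - h = 12566 - 1*16/121 = 12566 - 16/121 = 1520470/121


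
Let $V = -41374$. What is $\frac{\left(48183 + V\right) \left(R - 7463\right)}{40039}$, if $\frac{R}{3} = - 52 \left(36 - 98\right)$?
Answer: $\frac{15041081}{40039} \approx 375.66$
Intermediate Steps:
$R = 9672$ ($R = 3 \left(- 52 \left(36 - 98\right)\right) = 3 \left(\left(-52\right) \left(-62\right)\right) = 3 \cdot 3224 = 9672$)
$\frac{\left(48183 + V\right) \left(R - 7463\right)}{40039} = \frac{\left(48183 - 41374\right) \left(9672 - 7463\right)}{40039} = 6809 \cdot 2209 \cdot \frac{1}{40039} = 15041081 \cdot \frac{1}{40039} = \frac{15041081}{40039}$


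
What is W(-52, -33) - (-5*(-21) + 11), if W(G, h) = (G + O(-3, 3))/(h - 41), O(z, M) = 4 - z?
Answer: -8539/74 ≈ -115.39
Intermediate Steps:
W(G, h) = (7 + G)/(-41 + h) (W(G, h) = (G + (4 - 1*(-3)))/(h - 41) = (G + (4 + 3))/(-41 + h) = (G + 7)/(-41 + h) = (7 + G)/(-41 + h))
W(-52, -33) - (-5*(-21) + 11) = (7 - 52)/(-41 - 33) - (-5*(-21) + 11) = -45/(-74) - (105 + 11) = -1/74*(-45) - 1*116 = 45/74 - 116 = -8539/74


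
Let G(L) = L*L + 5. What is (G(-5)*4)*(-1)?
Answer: -120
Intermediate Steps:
G(L) = 5 + L**2 (G(L) = L**2 + 5 = 5 + L**2)
(G(-5)*4)*(-1) = ((5 + (-5)**2)*4)*(-1) = ((5 + 25)*4)*(-1) = (30*4)*(-1) = 120*(-1) = -120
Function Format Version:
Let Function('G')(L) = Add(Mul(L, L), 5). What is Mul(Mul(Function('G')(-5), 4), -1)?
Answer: -120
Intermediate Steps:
Function('G')(L) = Add(5, Pow(L, 2)) (Function('G')(L) = Add(Pow(L, 2), 5) = Add(5, Pow(L, 2)))
Mul(Mul(Function('G')(-5), 4), -1) = Mul(Mul(Add(5, Pow(-5, 2)), 4), -1) = Mul(Mul(Add(5, 25), 4), -1) = Mul(Mul(30, 4), -1) = Mul(120, -1) = -120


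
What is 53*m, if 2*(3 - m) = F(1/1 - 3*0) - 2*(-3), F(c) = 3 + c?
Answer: -106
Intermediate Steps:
m = -2 (m = 3 - ((3 + (1/1 - 3*0)) - 2*(-3))/2 = 3 - ((3 + (1 + 0)) + 6)/2 = 3 - ((3 + 1) + 6)/2 = 3 - (4 + 6)/2 = 3 - 1/2*10 = 3 - 5 = -2)
53*m = 53*(-2) = -106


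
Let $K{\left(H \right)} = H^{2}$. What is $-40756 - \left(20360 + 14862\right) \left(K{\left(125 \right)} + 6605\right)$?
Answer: $-783025816$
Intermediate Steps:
$-40756 - \left(20360 + 14862\right) \left(K{\left(125 \right)} + 6605\right) = -40756 - \left(20360 + 14862\right) \left(125^{2} + 6605\right) = -40756 - 35222 \left(15625 + 6605\right) = -40756 - 35222 \cdot 22230 = -40756 - 782985060 = -783025816$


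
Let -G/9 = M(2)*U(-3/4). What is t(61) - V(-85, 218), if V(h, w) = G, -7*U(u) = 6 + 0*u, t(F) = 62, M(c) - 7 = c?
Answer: -52/7 ≈ -7.4286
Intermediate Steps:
M(c) = 7 + c
U(u) = -6/7 (U(u) = -(6 + 0*u)/7 = -(6 + 0)/7 = -⅐*6 = -6/7)
G = 486/7 (G = -9*(7 + 2)*(-6)/7 = -81*(-6)/7 = -9*(-54/7) = 486/7 ≈ 69.429)
V(h, w) = 486/7
t(61) - V(-85, 218) = 62 - 1*486/7 = 62 - 486/7 = -52/7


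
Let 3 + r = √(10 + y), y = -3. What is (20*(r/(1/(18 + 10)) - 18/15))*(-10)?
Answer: 17040 - 5600*√7 ≈ 2223.8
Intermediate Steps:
r = -3 + √7 (r = -3 + √(10 - 3) = -3 + √7 ≈ -0.35425)
(20*(r/(1/(18 + 10)) - 18/15))*(-10) = (20*((-3 + √7)/(1/(18 + 10)) - 18/15))*(-10) = (20*((-3 + √7)/(1/28) - 18*1/15))*(-10) = (20*((-3 + √7)/(1/28) - 6/5))*(-10) = (20*((-3 + √7)*28 - 6/5))*(-10) = (20*((-84 + 28*√7) - 6/5))*(-10) = (20*(-426/5 + 28*√7))*(-10) = (-1704 + 560*√7)*(-10) = 17040 - 5600*√7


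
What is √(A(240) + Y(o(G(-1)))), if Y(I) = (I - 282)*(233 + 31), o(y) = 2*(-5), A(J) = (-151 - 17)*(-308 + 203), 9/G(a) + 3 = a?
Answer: 2*I*√14862 ≈ 243.82*I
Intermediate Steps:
G(a) = 9/(-3 + a)
A(J) = 17640 (A(J) = -168*(-105) = 17640)
o(y) = -10
Y(I) = -74448 + 264*I (Y(I) = (-282 + I)*264 = -74448 + 264*I)
√(A(240) + Y(o(G(-1)))) = √(17640 + (-74448 + 264*(-10))) = √(17640 + (-74448 - 2640)) = √(17640 - 77088) = √(-59448) = 2*I*√14862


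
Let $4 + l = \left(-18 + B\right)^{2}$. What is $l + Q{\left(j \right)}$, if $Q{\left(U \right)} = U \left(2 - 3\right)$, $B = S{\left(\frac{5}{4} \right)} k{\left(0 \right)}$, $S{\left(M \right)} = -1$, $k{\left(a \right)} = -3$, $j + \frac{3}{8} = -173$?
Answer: $\frac{3155}{8} \approx 394.38$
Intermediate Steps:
$j = - \frac{1387}{8}$ ($j = - \frac{3}{8} - 173 = - \frac{1387}{8} \approx -173.38$)
$B = 3$ ($B = \left(-1\right) \left(-3\right) = 3$)
$l = 221$ ($l = -4 + \left(-18 + 3\right)^{2} = -4 + \left(-15\right)^{2} = -4 + 225 = 221$)
$Q{\left(U \right)} = - U$ ($Q{\left(U \right)} = U \left(-1\right) = - U$)
$l + Q{\left(j \right)} = 221 - - \frac{1387}{8} = 221 + \frac{1387}{8} = \frac{3155}{8}$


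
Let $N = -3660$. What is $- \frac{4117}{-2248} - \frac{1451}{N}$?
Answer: $\frac{4582517}{2056920} \approx 2.2279$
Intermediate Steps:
$- \frac{4117}{-2248} - \frac{1451}{N} = - \frac{4117}{-2248} - \frac{1451}{-3660} = \left(-4117\right) \left(- \frac{1}{2248}\right) - - \frac{1451}{3660} = \frac{4117}{2248} + \frac{1451}{3660} = \frac{4582517}{2056920}$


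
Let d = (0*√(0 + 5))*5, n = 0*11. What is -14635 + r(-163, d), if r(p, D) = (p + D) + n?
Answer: -14798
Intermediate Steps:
n = 0
d = 0 (d = (0*√5)*5 = 0*5 = 0)
r(p, D) = D + p (r(p, D) = (p + D) + 0 = (D + p) + 0 = D + p)
-14635 + r(-163, d) = -14635 + (0 - 163) = -14635 - 163 = -14798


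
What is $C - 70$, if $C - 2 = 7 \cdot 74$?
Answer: $450$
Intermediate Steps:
$C = 520$ ($C = 2 + 7 \cdot 74 = 2 + 518 = 520$)
$C - 70 = 520 - 70 = 450$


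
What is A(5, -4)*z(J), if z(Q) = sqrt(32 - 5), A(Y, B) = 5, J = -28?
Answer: 15*sqrt(3) ≈ 25.981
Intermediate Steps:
z(Q) = 3*sqrt(3) (z(Q) = sqrt(27) = 3*sqrt(3))
A(5, -4)*z(J) = 5*(3*sqrt(3)) = 15*sqrt(3)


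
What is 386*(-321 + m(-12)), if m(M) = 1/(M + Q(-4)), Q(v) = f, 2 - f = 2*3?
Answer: -991441/8 ≈ -1.2393e+5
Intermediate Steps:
f = -4 (f = 2 - 2*3 = 2 - 1*6 = 2 - 6 = -4)
Q(v) = -4
m(M) = 1/(-4 + M) (m(M) = 1/(M - 4) = 1/(-4 + M))
386*(-321 + m(-12)) = 386*(-321 + 1/(-4 - 12)) = 386*(-321 + 1/(-16)) = 386*(-321 - 1/16) = 386*(-5137/16) = -991441/8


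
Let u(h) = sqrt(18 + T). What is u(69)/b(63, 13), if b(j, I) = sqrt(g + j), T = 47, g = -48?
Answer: sqrt(39)/3 ≈ 2.0817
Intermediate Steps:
u(h) = sqrt(65) (u(h) = sqrt(18 + 47) = sqrt(65))
b(j, I) = sqrt(-48 + j)
u(69)/b(63, 13) = sqrt(65)/(sqrt(-48 + 63)) = sqrt(65)/(sqrt(15)) = sqrt(65)*(sqrt(15)/15) = sqrt(39)/3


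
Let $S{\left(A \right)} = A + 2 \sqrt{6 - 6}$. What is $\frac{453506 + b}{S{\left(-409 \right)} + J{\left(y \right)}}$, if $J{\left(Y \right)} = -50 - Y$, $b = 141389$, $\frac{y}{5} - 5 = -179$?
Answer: $\frac{594895}{411} \approx 1447.4$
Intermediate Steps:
$y = -870$ ($y = 25 + 5 \left(-179\right) = 25 - 895 = -870$)
$S{\left(A \right)} = A$ ($S{\left(A \right)} = A + 2 \sqrt{0} = A + 2 \cdot 0 = A + 0 = A$)
$\frac{453506 + b}{S{\left(-409 \right)} + J{\left(y \right)}} = \frac{453506 + 141389}{-409 - -820} = \frac{594895}{-409 + \left(-50 + 870\right)} = \frac{594895}{-409 + 820} = \frac{594895}{411}$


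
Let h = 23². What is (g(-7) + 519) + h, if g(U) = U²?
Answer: 1097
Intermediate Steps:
h = 529
(g(-7) + 519) + h = ((-7)² + 519) + 529 = (49 + 519) + 529 = 568 + 529 = 1097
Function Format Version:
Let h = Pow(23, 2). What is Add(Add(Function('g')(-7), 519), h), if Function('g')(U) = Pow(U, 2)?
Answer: 1097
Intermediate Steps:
h = 529
Add(Add(Function('g')(-7), 519), h) = Add(Add(Pow(-7, 2), 519), 529) = Add(Add(49, 519), 529) = Add(568, 529) = 1097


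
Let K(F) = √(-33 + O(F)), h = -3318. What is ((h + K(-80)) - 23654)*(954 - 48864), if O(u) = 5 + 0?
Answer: 1292228520 - 95820*I*√7 ≈ 1.2922e+9 - 2.5352e+5*I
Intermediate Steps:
O(u) = 5
K(F) = 2*I*√7 (K(F) = √(-33 + 5) = √(-28) = 2*I*√7)
((h + K(-80)) - 23654)*(954 - 48864) = ((-3318 + 2*I*√7) - 23654)*(954 - 48864) = (-26972 + 2*I*√7)*(-47910) = 1292228520 - 95820*I*√7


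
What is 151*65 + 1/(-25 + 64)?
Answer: 382786/39 ≈ 9815.0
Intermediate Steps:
151*65 + 1/(-25 + 64) = 9815 + 1/39 = 382786/39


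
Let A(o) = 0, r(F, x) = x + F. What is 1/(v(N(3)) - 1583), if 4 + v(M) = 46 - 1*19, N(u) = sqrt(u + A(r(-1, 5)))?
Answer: -1/1560 ≈ -0.00064103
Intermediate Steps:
r(F, x) = F + x
N(u) = sqrt(u) (N(u) = sqrt(u + 0) = sqrt(u))
v(M) = 23 (v(M) = -4 + (46 - 1*19) = -4 + (46 - 19) = -4 + 27 = 23)
1/(v(N(3)) - 1583) = 1/(23 - 1583) = 1/(-1560) = -1/1560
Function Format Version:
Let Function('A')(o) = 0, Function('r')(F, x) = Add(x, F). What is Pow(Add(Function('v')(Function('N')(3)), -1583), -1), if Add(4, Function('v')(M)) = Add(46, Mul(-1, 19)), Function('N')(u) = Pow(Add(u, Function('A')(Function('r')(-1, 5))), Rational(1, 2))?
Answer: Rational(-1, 1560) ≈ -0.00064103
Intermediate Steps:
Function('r')(F, x) = Add(F, x)
Function('N')(u) = Pow(u, Rational(1, 2)) (Function('N')(u) = Pow(Add(u, 0), Rational(1, 2)) = Pow(u, Rational(1, 2)))
Function('v')(M) = 23 (Function('v')(M) = Add(-4, Add(46, Mul(-1, 19))) = Add(-4, Add(46, -19)) = Add(-4, 27) = 23)
Pow(Add(Function('v')(Function('N')(3)), -1583), -1) = Pow(Add(23, -1583), -1) = Pow(-1560, -1) = Rational(-1, 1560)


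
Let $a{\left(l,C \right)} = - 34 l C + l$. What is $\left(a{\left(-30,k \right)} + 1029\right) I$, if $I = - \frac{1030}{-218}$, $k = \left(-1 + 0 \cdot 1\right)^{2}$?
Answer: $\frac{1039785}{109} \approx 9539.3$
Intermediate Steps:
$k = 1$ ($k = \left(-1 + 0\right)^{2} = \left(-1\right)^{2} = 1$)
$I = \frac{515}{109}$ ($I = \left(-1030\right) \left(- \frac{1}{218}\right) = \frac{515}{109} \approx 4.7248$)
$a{\left(l,C \right)} = l - 34 C l$ ($a{\left(l,C \right)} = - 34 C l + l = l - 34 C l$)
$\left(a{\left(-30,k \right)} + 1029\right) I = \left(- 30 \left(1 - 34\right) + 1029\right) \frac{515}{109} = \left(\left(-30\right) \left(-33\right) + 1029\right) \frac{515}{109} = \left(990 + 1029\right) \frac{515}{109} = 2019 \cdot \frac{515}{109} = \frac{1039785}{109}$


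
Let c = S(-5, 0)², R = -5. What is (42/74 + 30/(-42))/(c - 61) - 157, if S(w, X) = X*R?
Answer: -2480405/15799 ≈ -157.00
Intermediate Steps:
S(w, X) = -5*X (S(w, X) = X*(-5) = -5*X)
c = 0 (c = (-5*0)² = 0² = 0)
(42/74 + 30/(-42))/(c - 61) - 157 = (42/74 + 30/(-42))/(0 - 61) - 157 = (42*(1/74) + 30*(-1/42))/(-61) - 157 = -(21/37 - 5/7)/61 - 157 = -1/61*(-38/259) - 157 = 38/15799 - 157 = -2480405/15799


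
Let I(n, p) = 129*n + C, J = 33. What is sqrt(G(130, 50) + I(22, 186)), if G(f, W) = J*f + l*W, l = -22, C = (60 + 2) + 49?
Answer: sqrt(6139) ≈ 78.352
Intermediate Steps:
C = 111 (C = 62 + 49 = 111)
G(f, W) = -22*W + 33*f (G(f, W) = 33*f - 22*W = -22*W + 33*f)
I(n, p) = 111 + 129*n (I(n, p) = 129*n + 111 = 111 + 129*n)
sqrt(G(130, 50) + I(22, 186)) = sqrt((-22*50 + 33*130) + (111 + 129*22)) = sqrt((-1100 + 4290) + (111 + 2838)) = sqrt(3190 + 2949) = sqrt(6139)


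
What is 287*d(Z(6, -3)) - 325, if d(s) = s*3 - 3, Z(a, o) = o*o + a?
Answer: 11729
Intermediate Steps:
Z(a, o) = a + o² (Z(a, o) = o² + a = a + o²)
d(s) = -3 + 3*s (d(s) = 3*s - 3 = -3 + 3*s)
287*d(Z(6, -3)) - 325 = 287*(-3 + 3*(6 + (-3)²)) - 325 = 287*(-3 + 3*(6 + 9)) - 325 = 287*(-3 + 3*15) - 325 = 287*(-3 + 45) - 325 = 287*42 - 325 = 12054 - 325 = 11729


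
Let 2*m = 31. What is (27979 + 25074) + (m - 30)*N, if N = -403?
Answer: 117793/2 ≈ 58897.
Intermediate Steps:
m = 31/2 (m = (½)*31 = 31/2 ≈ 15.500)
(27979 + 25074) + (m - 30)*N = (27979 + 25074) + (31/2 - 30)*(-403) = 53053 - 29/2*(-403) = 53053 + 11687/2 = 117793/2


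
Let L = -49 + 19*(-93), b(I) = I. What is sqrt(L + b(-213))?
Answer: I*sqrt(2029) ≈ 45.044*I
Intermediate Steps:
L = -1816 (L = -49 - 1767 = -1816)
sqrt(L + b(-213)) = sqrt(-1816 - 213) = sqrt(-2029) = I*sqrt(2029)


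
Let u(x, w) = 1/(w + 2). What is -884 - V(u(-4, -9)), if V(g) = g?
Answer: -6187/7 ≈ -883.86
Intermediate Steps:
u(x, w) = 1/(2 + w)
-884 - V(u(-4, -9)) = -884 - 1/(2 - 9) = -884 - 1/(-7) = -884 - 1*(-⅐) = -884 + ⅐ = -6187/7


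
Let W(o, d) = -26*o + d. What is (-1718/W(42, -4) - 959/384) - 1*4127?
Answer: -217162135/52608 ≈ -4127.9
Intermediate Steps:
W(o, d) = d - 26*o
(-1718/W(42, -4) - 959/384) - 1*4127 = (-1718/(-4 - 26*42) - 959/384) - 1*4127 = (-1718/(-4 - 1092) - 959*1/384) - 4127 = (-1718/(-1096) - 959/384) - 4127 = (-1718*(-1/1096) - 959/384) - 4127 = (859/548 - 959/384) - 4127 = -48919/52608 - 4127 = -217162135/52608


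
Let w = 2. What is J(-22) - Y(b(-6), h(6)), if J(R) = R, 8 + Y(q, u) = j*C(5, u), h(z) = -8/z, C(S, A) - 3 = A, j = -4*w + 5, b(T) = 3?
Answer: -9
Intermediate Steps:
j = -3 (j = -4*2 + 5 = -8 + 5 = -3)
C(S, A) = 3 + A
Y(q, u) = -17 - 3*u (Y(q, u) = -8 - 3*(3 + u) = -8 + (-9 - 3*u) = -17 - 3*u)
J(-22) - Y(b(-6), h(6)) = -22 - (-17 - (-24)/6) = -22 - (-17 - 3*(-4/3)) = -22 - (-17 + 4) = -22 - 1*(-13) = -22 + 13 = -9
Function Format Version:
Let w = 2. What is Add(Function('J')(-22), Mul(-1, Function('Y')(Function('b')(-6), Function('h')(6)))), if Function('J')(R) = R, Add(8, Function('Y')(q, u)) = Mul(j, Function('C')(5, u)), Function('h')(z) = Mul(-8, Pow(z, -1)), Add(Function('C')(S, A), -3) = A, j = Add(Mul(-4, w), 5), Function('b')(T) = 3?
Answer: -9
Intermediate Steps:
j = -3 (j = Add(Mul(-4, 2), 5) = Add(-8, 5) = -3)
Function('C')(S, A) = Add(3, A)
Function('Y')(q, u) = Add(-17, Mul(-3, u)) (Function('Y')(q, u) = Add(-8, Mul(-3, Add(3, u))) = Add(-8, Add(-9, Mul(-3, u))) = Add(-17, Mul(-3, u)))
Add(Function('J')(-22), Mul(-1, Function('Y')(Function('b')(-6), Function('h')(6)))) = Add(-22, Mul(-1, Add(-17, Mul(-3, Mul(-8, Pow(6, -1)))))) = Add(-22, Mul(-1, Add(-17, Mul(-3, Mul(-8, Rational(1, 6)))))) = Add(-22, Mul(-1, Add(-17, Mul(-3, Rational(-4, 3))))) = Add(-22, Mul(-1, Add(-17, 4))) = Add(-22, Mul(-1, -13)) = Add(-22, 13) = -9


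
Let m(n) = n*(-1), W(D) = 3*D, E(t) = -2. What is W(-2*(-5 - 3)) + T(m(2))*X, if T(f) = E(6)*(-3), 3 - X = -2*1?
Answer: 78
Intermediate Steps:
X = 5 (X = 3 - (-2) = 3 - 1*(-2) = 3 + 2 = 5)
m(n) = -n
T(f) = 6 (T(f) = -2*(-3) = 6)
W(-2*(-5 - 3)) + T(m(2))*X = 3*(-2*(-5 - 3)) + 6*5 = 3*(-2*(-8)) + 30 = 3*16 + 30 = 48 + 30 = 78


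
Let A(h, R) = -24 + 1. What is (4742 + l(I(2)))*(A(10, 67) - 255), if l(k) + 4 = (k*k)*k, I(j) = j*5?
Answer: -1595164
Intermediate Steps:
I(j) = 5*j
l(k) = -4 + k³ (l(k) = -4 + (k*k)*k = -4 + k²*k = -4 + k³)
A(h, R) = -23
(4742 + l(I(2)))*(A(10, 67) - 255) = (4742 + (-4 + (5*2)³))*(-23 - 255) = (4742 + (-4 + 10³))*(-278) = (4742 + (-4 + 1000))*(-278) = (4742 + 996)*(-278) = 5738*(-278) = -1595164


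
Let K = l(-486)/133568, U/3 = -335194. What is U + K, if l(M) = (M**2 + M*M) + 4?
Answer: -33578276045/33392 ≈ -1.0056e+6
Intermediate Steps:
U = -1005582 (U = 3*(-335194) = -1005582)
l(M) = 4 + 2*M**2 (l(M) = (M**2 + M**2) + 4 = 2*M**2 + 4 = 4 + 2*M**2)
K = 118099/33392 (K = (4 + 2*(-486)**2)/133568 = (4 + 2*236196)*(1/133568) = (4 + 472392)*(1/133568) = 472396*(1/133568) = 118099/33392 ≈ 3.5367)
U + K = -1005582 + 118099/33392 = -33578276045/33392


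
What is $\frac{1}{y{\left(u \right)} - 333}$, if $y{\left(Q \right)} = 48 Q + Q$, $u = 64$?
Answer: $\frac{1}{2803} \approx 0.00035676$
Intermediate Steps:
$y{\left(Q \right)} = 49 Q$
$\frac{1}{y{\left(u \right)} - 333} = \frac{1}{49 \cdot 64 - 333} = \frac{1}{3136 - 333} = \frac{1}{2803}$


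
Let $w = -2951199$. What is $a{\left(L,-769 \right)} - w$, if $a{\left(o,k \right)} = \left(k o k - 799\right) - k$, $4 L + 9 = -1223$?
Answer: $-179188019$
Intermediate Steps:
$L = -308$ ($L = - \frac{9}{4} + \frac{1}{4} \left(-1223\right) = - \frac{9}{4} - \frac{1223}{4} = -308$)
$a{\left(o,k \right)} = -799 - k + o k^{2}$ ($a{\left(o,k \right)} = \left(o k^{2} - 799\right) - k = \left(-799 + o k^{2}\right) - k = -799 - k + o k^{2}$)
$a{\left(L,-769 \right)} - w = \left(-799 - -769 - 308 \left(-769\right)^{2}\right) - -2951199 = \left(-799 + 769 - 182139188\right) + 2951199 = -182139218 + 2951199 = -179188019$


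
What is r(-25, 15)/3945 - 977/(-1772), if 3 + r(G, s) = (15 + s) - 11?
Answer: 3882617/6990540 ≈ 0.55541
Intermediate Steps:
r(G, s) = 1 + s (r(G, s) = -3 + ((15 + s) - 11) = -3 + (4 + s) = 1 + s)
r(-25, 15)/3945 - 977/(-1772) = (1 + 15)/3945 - 977/(-1772) = 16*(1/3945) - 977*(-1/1772) = 16/3945 + 977/1772 = 3882617/6990540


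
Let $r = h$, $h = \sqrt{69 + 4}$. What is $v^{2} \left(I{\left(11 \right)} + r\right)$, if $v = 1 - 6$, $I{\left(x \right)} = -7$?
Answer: $-175 + 25 \sqrt{73} \approx 38.6$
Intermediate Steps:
$h = \sqrt{73} \approx 8.544$
$v = -5$ ($v = 1 - 6 = -5$)
$r = \sqrt{73} \approx 8.544$
$v^{2} \left(I{\left(11 \right)} + r\right) = \left(-5\right)^{2} \left(-7 + \sqrt{73}\right) = 25 \left(-7 + \sqrt{73}\right) = -175 + 25 \sqrt{73}$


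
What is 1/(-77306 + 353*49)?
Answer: -1/60009 ≈ -1.6664e-5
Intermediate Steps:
1/(-77306 + 353*49) = 1/(-77306 + 17297) = 1/(-60009) = -1/60009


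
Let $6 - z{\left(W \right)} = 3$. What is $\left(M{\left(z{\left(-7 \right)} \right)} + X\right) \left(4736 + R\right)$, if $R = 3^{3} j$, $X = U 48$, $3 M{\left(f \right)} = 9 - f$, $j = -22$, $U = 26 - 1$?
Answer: $4978684$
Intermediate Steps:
$U = 25$
$z{\left(W \right)} = 3$ ($z{\left(W \right)} = 6 - 3 = 3$)
$M{\left(f \right)} = 3 - \frac{f}{3}$ ($M{\left(f \right)} = \frac{9 - f}{3} = 3 - \frac{f}{3}$)
$X = 1200$ ($X = 25 \cdot 48 = 1200$)
$R = -594$ ($R = 3^{3} \left(-22\right) = 27 \left(-22\right) = -594$)
$\left(M{\left(z{\left(-7 \right)} \right)} + X\right) \left(4736 + R\right) = \left(\left(3 - 1\right) + 1200\right) \left(4736 - 594\right) = \left(\left(3 - 1\right) + 1200\right) 4142 = \left(2 + 1200\right) 4142 = 1202 \cdot 4142 = 4978684$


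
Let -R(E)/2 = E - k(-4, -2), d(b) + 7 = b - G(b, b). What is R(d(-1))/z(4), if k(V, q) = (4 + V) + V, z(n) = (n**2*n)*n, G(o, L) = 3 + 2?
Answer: 9/128 ≈ 0.070313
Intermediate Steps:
G(o, L) = 5
z(n) = n**4 (z(n) = n**3*n = n**4)
k(V, q) = 4 + 2*V
d(b) = -12 + b (d(b) = -7 + (b - 1*5) = -7 + (b - 5) = -7 + (-5 + b) = -12 + b)
R(E) = -8 - 2*E (R(E) = -2*(E - (4 + 2*(-4))) = -2*(E - (4 - 8)) = -2*(E - 1*(-4)) = -2*(E + 4) = -2*(4 + E) = -8 - 2*E)
R(d(-1))/z(4) = (-8 - 2*(-12 - 1))/(4**4) = (-8 - 2*(-13))/256 = (-8 + 26)*(1/256) = 18*(1/256) = 9/128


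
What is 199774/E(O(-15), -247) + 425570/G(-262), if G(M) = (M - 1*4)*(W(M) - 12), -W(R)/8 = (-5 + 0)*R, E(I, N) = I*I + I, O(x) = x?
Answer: 2845066493/2990220 ≈ 951.46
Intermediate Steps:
E(I, N) = I + I**2 (E(I, N) = I**2 + I = I + I**2)
W(R) = 40*R (W(R) = -8*(-5 + 0)*R = -(-40)*R = 40*R)
G(M) = (-12 + 40*M)*(-4 + M) (G(M) = (M - 1*4)*(40*M - 12) = (M - 4)*(-12 + 40*M) = (-4 + M)*(-12 + 40*M) = (-12 + 40*M)*(-4 + M))
199774/E(O(-15), -247) + 425570/G(-262) = 199774/((-15*(1 - 15))) + 425570/(48 - 172*(-262) + 40*(-262)**2) = 199774/((-15*(-14))) + 425570/(48 + 45064 + 40*68644) = 199774/210 + 425570/(48 + 45064 + 2745760) = 199774*(1/210) + 425570/2790872 = 99887/105 + 425570*(1/2790872) = 99887/105 + 212785/1395436 = 2845066493/2990220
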